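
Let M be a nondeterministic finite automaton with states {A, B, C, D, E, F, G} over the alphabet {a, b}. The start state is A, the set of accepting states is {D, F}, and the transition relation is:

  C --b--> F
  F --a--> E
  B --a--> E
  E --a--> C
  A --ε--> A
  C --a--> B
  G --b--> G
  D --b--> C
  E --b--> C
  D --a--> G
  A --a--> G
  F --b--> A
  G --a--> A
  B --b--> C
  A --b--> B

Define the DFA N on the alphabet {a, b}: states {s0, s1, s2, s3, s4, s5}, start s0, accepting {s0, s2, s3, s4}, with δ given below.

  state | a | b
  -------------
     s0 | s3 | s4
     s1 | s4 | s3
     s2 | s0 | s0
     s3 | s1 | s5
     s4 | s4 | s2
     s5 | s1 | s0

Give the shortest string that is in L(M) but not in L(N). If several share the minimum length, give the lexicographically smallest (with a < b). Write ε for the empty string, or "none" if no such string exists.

aababb

The string aababb is accepted by M but not by N.
No shorter string lies in the difference, and aababb is the lexicographically first length-6 string in L(M) \ L(N).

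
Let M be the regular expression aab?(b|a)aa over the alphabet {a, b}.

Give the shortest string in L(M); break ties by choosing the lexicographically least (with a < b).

aaaaa

By inspection of the expression, no string of length less than 5 matches, and aaaaa is the lexicographically first match of length 5.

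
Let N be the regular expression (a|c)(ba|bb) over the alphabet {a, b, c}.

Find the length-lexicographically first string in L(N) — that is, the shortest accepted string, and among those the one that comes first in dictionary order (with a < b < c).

aba

By inspection of the expression, no string of length less than 3 matches, and aba is the lexicographically first match of length 3.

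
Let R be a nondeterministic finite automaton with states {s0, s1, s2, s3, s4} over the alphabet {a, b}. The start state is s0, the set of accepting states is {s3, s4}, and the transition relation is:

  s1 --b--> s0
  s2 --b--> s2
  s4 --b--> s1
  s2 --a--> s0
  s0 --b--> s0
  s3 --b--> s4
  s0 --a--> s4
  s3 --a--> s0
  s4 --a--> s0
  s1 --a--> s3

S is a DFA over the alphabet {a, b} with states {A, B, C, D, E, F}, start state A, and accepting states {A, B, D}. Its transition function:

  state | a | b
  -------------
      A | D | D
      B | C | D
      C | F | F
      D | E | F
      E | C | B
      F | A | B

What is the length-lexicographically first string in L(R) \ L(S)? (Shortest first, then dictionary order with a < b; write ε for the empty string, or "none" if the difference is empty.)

The string ba is accepted by R but not by S.
No shorter string lies in the difference, and ba is the lexicographically first length-2 string in L(R) \ L(S).

ba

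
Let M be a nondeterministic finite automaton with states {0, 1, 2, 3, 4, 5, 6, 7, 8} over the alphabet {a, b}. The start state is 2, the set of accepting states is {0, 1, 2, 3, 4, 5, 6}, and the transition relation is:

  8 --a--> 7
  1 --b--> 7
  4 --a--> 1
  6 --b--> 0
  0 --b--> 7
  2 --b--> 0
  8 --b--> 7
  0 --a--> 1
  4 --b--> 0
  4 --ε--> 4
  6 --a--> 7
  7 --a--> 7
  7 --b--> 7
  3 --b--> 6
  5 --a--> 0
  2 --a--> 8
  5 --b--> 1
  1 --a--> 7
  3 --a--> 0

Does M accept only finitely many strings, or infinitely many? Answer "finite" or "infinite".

finite

The useful states (reachable from 2 and able to reach an accepting state) are {0, 1, 2}.
Restricted to these states the transition graph has no cycle, so every accepting path has bounded length and L is finite.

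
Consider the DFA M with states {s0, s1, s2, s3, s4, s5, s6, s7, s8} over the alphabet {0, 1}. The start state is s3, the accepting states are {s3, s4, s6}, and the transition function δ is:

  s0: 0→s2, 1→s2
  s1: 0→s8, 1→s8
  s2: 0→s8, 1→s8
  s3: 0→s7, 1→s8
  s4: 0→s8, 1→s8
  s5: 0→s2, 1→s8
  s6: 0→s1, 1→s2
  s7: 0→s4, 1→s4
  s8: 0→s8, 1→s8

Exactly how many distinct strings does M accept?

The useful subgraph on states {s3, s4, s7} is acyclic, so L(M) is finite; the longest accepting path visits 3 useful states, giving maximum string length 2.
Counting accepting paths from s3 by length: 1 of length 0, 2 of length 2. Total 3.

3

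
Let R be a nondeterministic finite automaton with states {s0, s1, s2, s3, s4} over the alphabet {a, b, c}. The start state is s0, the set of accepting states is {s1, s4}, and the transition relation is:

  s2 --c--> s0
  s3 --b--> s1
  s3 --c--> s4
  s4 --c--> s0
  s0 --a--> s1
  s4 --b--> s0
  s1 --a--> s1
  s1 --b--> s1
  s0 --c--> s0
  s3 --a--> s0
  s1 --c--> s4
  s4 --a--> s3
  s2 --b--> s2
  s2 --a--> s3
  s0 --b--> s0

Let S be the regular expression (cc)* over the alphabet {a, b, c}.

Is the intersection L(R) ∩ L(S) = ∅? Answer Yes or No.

Yes

Converting the expression S to a DFA (subset construction, then merging equivalent states) gives the minimal DFA with states {r0, r1, r2}, start state r0, accepting states {r0} and transitions r0: a→r1, b→r1, c→r2; r1: a→r1, b→r1, c→r1; r2: a→r1, b→r1, c→r0.
Exploring the product automaton R × S from the start pair (s0, r0), following both machines on each input symbol, reaches 6 state pairs: (s0, r0), (s1, r1), (s0, r1), (s0, r2), (s4, r1), (s3, r1).
R accepts in {s1, s4} and S accepts in {r0}; no reachable pair has both components accepting, so no string drives both machines to acceptance simultaneously and L(R) ∩ L(S) = ∅.
So no string is accepted by both, and the intersection is empty.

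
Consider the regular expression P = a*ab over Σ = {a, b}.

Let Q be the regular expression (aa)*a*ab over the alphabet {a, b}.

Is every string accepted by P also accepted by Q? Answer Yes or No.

Converting the expression P to a DFA (subset construction, then merging equivalent states) gives the minimal DFA with states {p0, p1, p2, p3}, start state p0, accepting states {p3} and transitions p0: a→p1, b→p2; p1: a→p1, b→p3; p2: a→p2, b→p2; p3: a→p2, b→p2.
Converting the expression Q to a DFA (subset construction, then merging equivalent states) gives the minimal DFA with states {q0, q1, q2, q3}, start state q0, accepting states {q3} and transitions q0: a→q1, b→q2; q1: a→q1, b→q3; q2: a→q2, b→q2; q3: a→q2, b→q2.
Exploring the product automaton P × Q from the start pair (p0, q0), following both machines on each input symbol, reaches 4 state pairs: (p0, q0), (p1, q1), (p2, q2), (p3, q3).
P accepts in {p3} and Q accepts in {q3}. The reachable pairs whose P-component is accepting are (p3, q3); in each of them the Q-component is accepting too, so the product for L(P) \ L(Q) (P-component accepting, Q-component rejecting) has no reachable accepting pair and the difference is empty.
Hence every string in L(P) is also in L(Q).

Yes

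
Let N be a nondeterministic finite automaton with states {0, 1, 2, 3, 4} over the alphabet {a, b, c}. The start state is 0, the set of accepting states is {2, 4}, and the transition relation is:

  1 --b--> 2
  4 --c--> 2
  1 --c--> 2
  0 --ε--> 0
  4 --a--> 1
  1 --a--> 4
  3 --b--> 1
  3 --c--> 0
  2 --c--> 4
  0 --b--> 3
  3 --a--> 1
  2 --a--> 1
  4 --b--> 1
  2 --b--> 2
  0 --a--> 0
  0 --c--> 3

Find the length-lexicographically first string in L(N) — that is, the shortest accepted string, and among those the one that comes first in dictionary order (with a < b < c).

A breadth-first search from 0 reaches an accepting state first via the path 0 → 3 → 1 → 4 on input baa.
No string of length < 3 is accepted (BFS exhausts all shorter strings without reaching an accepting state), and baa is the lexicographically least accepting string of length 3.

baa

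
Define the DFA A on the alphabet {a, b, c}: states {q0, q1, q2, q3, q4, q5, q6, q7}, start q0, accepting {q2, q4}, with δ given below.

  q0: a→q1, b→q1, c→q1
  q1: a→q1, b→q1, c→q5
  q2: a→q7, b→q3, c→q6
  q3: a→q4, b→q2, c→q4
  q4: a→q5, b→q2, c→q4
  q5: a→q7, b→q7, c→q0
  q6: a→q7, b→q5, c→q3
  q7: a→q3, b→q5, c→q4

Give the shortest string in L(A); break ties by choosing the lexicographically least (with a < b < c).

A breadth-first search from q0 reaches an accepting state first via the path q0 → q1 → q5 → q7 → q4 on input acac.
No string of length < 4 is accepted (BFS exhausts all shorter strings without reaching an accepting state), and acac is the lexicographically least accepting string of length 4.

acac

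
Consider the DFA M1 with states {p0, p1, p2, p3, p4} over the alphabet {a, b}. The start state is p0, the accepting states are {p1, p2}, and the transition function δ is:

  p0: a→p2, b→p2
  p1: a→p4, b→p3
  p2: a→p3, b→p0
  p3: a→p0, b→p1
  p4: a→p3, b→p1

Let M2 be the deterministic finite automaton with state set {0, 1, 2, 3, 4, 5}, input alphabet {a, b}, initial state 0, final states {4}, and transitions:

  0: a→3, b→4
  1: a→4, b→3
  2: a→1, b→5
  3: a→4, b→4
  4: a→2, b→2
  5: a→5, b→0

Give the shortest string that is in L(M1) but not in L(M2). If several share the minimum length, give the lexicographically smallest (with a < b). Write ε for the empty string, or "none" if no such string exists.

a

The string a is accepted by M1 but not by M2.
No shorter string lies in the difference, and a is the lexicographically first length-1 string in L(M1) \ L(M2).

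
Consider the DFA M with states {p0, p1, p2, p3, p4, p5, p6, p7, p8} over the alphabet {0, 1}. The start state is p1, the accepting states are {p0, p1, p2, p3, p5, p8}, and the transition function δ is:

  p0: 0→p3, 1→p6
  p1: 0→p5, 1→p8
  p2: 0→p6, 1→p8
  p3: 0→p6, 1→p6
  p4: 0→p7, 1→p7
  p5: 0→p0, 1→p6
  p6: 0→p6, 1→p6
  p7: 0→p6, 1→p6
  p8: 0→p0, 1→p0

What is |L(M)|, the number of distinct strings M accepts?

The useful subgraph on states {p0, p1, p3, p5, p8} is acyclic, so L(M) is finite; the longest accepting path visits 4 useful states, giving maximum string length 3.
Counting accepting paths from p1 by length: 1 of length 0, 2 of length 1, 3 of length 2, 3 of length 3. Total 9.

9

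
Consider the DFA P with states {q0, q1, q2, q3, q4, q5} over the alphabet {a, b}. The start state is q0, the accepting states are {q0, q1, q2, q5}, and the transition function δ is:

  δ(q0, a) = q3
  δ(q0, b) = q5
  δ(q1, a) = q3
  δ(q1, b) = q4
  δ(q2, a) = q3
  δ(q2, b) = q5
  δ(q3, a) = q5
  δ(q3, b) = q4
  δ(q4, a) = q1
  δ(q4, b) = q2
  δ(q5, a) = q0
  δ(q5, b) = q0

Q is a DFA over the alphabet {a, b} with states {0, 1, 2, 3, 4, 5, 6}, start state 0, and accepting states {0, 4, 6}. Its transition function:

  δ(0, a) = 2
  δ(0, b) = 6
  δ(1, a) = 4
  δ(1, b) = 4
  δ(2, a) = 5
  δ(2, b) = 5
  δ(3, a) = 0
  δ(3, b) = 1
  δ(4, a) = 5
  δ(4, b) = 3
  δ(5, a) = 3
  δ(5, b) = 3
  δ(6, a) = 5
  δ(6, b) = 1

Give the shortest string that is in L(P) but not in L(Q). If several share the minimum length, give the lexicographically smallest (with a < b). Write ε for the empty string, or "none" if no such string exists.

aa

The string aa is accepted by P but not by Q.
No shorter string lies in the difference, and aa is the lexicographically first length-2 string in L(P) \ L(Q).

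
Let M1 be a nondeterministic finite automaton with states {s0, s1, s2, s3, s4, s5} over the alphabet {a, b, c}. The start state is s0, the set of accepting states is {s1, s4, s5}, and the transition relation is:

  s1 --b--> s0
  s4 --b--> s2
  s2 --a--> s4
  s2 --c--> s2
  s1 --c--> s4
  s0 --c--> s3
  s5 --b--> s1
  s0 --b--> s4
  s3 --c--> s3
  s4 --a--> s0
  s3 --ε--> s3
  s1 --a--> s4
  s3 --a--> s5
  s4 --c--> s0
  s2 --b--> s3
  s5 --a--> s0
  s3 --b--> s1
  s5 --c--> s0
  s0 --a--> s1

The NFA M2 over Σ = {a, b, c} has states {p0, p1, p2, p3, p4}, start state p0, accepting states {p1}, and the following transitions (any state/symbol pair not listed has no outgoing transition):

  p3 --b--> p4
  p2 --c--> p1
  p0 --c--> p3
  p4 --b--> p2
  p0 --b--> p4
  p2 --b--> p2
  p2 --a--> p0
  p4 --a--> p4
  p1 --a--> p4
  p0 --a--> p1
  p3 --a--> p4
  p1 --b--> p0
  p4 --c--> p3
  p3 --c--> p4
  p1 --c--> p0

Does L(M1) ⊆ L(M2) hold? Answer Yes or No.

No

The string b is in L(M1) but not in L(M2).
So L(M1) ⊄ L(M2).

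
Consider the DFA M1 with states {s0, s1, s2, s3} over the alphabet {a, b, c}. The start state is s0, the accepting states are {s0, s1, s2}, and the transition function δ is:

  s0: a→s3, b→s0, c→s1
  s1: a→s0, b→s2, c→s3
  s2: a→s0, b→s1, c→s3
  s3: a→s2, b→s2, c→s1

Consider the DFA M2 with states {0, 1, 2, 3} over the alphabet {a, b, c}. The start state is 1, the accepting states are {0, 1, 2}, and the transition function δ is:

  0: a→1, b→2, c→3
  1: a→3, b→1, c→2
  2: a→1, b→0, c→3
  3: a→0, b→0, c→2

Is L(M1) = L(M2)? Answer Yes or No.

Yes

Exploring the product automaton M1 × M2 from the start pair (s0, 1), following both machines on each input symbol, reaches 4 state pairs: (s0, 1), (s3, 3), (s1, 2), (s2, 0).
M1 accepts in {s0, s1, s2} and M2 accepts in {0, 1, 2}. In every reachable pair the two components are either both accepting — (s0, 1), (s1, 2), (s2, 0) — or both non-accepting, so no string is accepted by exactly one of the machines: L(M1) \ L(M2) and L(M2) \ L(M1) are both empty.
Hence every string is accepted by M1 iff it is accepted by M2, and the two languages coincide.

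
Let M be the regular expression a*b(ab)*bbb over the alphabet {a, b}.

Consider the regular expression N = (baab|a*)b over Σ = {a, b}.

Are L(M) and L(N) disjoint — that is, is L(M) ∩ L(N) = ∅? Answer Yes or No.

Converting the expression M to a DFA (subset construction, then merging equivalent states) gives the minimal DFA with states {m0, m1, m2, m3, m4, m5, m6}, start state m0, accepting states {m6} and transitions m0: a→m0, b→m1; m1: a→m2, b→m3; m2: a→m4, b→m1; m3: a→m4, b→m5; m4: a→m4, b→m4; m5: a→m4, b→m6; m6: a→m4, b→m4.
Converting the expression N to a DFA (subset construction, then merging equivalent states) gives the minimal DFA with states {n0, n1, n2, n3, n4, n5, n6, n7}, start state n0, accepting states {n2, n3} and transitions n0: a→n1, b→n2; n1: a→n1, b→n3; n2: a→n4, b→n5; n3: a→n5, b→n5; n4: a→n6, b→n5; n5: a→n5, b→n5; n6: a→n5, b→n7; n7: a→n5, b→n3.
Exploring the product automaton M × N from the start pair (m0, n0), following both machines on each input symbol, reaches 14 state pairs: (m0, n0), (m0, n1), (m1, n2), (m1, n3), (m2, n4), (m3, n5), (m2, n5), (m4, n6), (m1, n5), (m4, n5), (m5, n5), (m4, n7), (m6, n5), (m4, n3).
M accepts in {m6} and N accepts in {n2, n3}; no reachable pair has both components accepting, so no string drives both machines to acceptance simultaneously and L(M) ∩ L(N) = ∅.
So no string is accepted by both, and the intersection is empty.

Yes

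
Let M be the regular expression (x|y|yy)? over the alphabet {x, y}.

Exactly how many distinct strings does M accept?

4

The expression has no Kleene star, so L(M) is finite. Expanding the alternatives gives {ε, x, y, yy}.
That is 1 of length 0, 2 of length 1, 1 of length 2: 4 strings in all.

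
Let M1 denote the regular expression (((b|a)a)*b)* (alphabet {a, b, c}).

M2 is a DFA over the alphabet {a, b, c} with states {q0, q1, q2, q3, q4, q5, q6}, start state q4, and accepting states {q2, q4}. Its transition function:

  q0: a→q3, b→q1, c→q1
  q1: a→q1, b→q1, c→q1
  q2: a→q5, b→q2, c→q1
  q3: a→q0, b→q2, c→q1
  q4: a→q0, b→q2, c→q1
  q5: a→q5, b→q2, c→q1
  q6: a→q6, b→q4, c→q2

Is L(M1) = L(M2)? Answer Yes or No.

Yes

Converting the expression M1 to a DFA (subset construction, then merging equivalent states) gives the minimal DFA with states {r0, r1, r2, r3, r4, r5}, start state r0, accepting states {r0, r2} and transitions r0: a→r1, b→r2, c→r3; r1: a→r4, b→r3, c→r3; r2: a→r5, b→r2, c→r3; r3: a→r3, b→r3, c→r3; r4: a→r1, b→r2, c→r3; r5: a→r5, b→r2, c→r3.
Exploring the product automaton M1 × M2 from the start pair (r0, q4), following both machines on each input symbol, reaches 6 state pairs: (r0, q4), (r1, q0), (r2, q2), (r3, q1), (r4, q3), (r5, q5).
M1 accepts in {r0, r2} and M2 accepts in {q2, q4}. In every reachable pair the two components are either both accepting — (r0, q4), (r2, q2) — or both non-accepting, so no string is accepted by exactly one of the machines: L(M1) \ L(M2) and L(M2) \ L(M1) are both empty.
Hence every string is accepted by M1 iff it is accepted by M2, and the two languages coincide.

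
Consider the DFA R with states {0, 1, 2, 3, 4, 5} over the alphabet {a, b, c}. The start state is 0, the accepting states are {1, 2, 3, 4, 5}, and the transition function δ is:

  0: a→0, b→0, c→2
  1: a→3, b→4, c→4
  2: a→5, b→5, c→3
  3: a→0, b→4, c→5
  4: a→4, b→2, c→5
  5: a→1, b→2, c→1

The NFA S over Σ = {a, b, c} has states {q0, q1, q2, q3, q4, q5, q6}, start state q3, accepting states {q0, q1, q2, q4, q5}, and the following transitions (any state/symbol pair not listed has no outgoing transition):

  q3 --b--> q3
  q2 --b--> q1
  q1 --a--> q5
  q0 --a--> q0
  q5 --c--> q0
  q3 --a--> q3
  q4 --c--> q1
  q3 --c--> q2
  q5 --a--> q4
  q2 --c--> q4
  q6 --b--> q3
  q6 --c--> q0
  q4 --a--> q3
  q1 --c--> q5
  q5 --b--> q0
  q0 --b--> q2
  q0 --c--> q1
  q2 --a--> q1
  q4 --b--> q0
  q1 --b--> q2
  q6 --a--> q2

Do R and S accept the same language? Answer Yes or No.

Exploring the product automaton R × S from the start pair (0, q3), following both machines on each input symbol, reaches 6 state pairs: (0, q3), (2, q2), (5, q1), (3, q4), (1, q5), (4, q0).
R accepts in {1, 2, 3, 4, 5} and S accepts in {q0, q1, q2, q4, q5}. In every reachable pair the two components are either both accepting — (2, q2), (5, q1), (3, q4), (1, q5), (4, q0) — or both non-accepting, so no string is accepted by exactly one of the machines: L(R) \ L(S) and L(S) \ L(R) are both empty.
Hence every string is accepted by R iff it is accepted by S, and the two languages coincide.

Yes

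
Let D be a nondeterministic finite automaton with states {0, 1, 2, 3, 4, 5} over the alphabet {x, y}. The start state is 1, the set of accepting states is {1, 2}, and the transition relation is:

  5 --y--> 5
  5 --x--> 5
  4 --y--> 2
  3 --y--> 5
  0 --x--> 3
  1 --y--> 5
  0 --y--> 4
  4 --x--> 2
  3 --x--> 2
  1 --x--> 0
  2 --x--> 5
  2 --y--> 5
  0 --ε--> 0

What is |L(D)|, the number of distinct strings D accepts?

The useful subgraph on states {0, 1, 2, 3, 4} is acyclic, so L(D) is finite; the longest accepting path visits 4 useful states, giving maximum string length 3.
Counting accepting paths from 1 by length: 1 of length 0, 3 of length 3. Total 4.

4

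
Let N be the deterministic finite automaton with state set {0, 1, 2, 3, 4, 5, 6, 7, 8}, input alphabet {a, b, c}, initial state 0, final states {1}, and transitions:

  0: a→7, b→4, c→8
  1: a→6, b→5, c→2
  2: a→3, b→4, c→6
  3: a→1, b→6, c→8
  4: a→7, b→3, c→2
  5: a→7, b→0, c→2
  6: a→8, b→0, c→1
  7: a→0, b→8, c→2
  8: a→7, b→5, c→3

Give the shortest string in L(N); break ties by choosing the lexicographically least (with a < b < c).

bba

A breadth-first search from 0 reaches an accepting state first via the path 0 → 4 → 3 → 1 on input bba.
No string of length < 3 is accepted (BFS exhausts all shorter strings without reaching an accepting state), and bba is the lexicographically least accepting string of length 3.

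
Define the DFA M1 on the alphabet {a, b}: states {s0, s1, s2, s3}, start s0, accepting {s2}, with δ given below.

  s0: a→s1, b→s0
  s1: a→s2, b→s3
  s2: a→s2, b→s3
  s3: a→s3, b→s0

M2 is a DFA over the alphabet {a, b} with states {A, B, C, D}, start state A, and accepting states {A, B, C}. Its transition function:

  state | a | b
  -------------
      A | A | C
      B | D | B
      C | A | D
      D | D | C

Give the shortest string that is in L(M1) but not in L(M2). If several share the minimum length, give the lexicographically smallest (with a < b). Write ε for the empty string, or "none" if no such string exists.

The string bbaa is accepted by M1 but not by M2.
No shorter string lies in the difference, and bbaa is the lexicographically first length-4 string in L(M1) \ L(M2).

bbaa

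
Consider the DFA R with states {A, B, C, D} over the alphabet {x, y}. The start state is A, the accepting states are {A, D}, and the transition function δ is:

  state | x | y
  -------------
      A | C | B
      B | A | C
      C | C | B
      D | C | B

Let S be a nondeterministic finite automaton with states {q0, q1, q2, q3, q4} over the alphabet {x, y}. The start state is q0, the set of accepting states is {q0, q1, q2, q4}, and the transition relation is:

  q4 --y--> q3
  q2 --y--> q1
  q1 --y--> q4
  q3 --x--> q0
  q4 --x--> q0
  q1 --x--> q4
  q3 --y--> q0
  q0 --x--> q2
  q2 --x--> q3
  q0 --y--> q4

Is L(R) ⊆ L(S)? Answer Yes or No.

Yes

Exploring the product automaton R × S from the start pair (A, q0), following both machines on each input symbol, reaches 11 state pairs: (A, q0), (C, q2), (B, q4), (C, q3), (B, q1), (C, q0), (B, q0), (A, q4), (C, q4), (A, q2), (B, q3).
R accepts in {A, D} and S accepts in {q0, q1, q2, q4}. The reachable pairs whose R-component is accepting are (A, q0), (A, q4), (A, q2); in each of them the S-component is accepting too, so the product for L(R) \ L(S) (R-component accepting, S-component rejecting) has no reachable accepting pair and the difference is empty.
Hence every string in L(R) is also in L(S).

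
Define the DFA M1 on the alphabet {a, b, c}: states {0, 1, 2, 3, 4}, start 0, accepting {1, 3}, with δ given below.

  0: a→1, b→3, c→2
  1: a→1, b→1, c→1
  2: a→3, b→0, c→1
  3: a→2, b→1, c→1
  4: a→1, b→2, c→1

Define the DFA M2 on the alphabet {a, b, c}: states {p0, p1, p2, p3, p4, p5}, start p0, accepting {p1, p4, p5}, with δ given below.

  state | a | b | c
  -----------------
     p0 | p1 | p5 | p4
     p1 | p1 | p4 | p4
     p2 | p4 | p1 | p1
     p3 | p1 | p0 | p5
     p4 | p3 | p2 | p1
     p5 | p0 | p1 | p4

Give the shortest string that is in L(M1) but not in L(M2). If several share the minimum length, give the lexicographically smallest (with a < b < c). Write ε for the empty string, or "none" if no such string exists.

The string ca is accepted by M1 but not by M2.
No shorter string lies in the difference, and ca is the lexicographically first length-2 string in L(M1) \ L(M2).

ca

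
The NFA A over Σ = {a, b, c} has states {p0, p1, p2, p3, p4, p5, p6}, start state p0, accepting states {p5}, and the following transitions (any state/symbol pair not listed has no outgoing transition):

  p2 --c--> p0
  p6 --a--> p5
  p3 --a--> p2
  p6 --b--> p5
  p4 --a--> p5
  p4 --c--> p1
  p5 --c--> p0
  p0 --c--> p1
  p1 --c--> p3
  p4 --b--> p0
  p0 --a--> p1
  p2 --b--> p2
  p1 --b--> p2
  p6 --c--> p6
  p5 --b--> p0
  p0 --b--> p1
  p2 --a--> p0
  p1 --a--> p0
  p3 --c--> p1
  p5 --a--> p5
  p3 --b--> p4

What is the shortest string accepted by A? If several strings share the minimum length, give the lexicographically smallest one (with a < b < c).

A breadth-first search from p0 reaches an accepting state first via the path p0 → p1 → p3 → p4 → p5 on input acba.
No string of length < 4 is accepted (BFS exhausts all shorter strings without reaching an accepting state), and acba is the lexicographically least accepting string of length 4.

acba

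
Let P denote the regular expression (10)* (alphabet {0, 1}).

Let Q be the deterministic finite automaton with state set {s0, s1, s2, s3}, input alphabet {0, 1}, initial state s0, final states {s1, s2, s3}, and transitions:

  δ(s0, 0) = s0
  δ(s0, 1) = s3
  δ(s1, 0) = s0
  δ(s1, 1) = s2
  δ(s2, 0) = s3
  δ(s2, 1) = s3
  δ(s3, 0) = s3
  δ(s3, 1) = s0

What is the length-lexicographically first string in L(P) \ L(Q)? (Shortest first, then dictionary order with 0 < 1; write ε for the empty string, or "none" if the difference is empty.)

The empty string ε is accepted by P but not by Q.
Since ε is the unique shortest string, it is the required witness.

ε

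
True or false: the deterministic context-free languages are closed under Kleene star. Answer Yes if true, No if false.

No

L = {c aⁿbⁿ : n≥0} ∪ {cc aⁿb²ⁿ : n≥0} is a DCFL (the number of leading c's fixes which ratio the DPDA checks), but L* is not. Every word of L starts with c, so in a factorisation of the string cc aⁱbʲ (i≥1) into words of L each factor begins at one of the two c's: either the whole string is a single word of L (forcing j = 2i), or it splits as c · (c aⁱbʲ) with c ∈ L (take n = 0) and c aⁱbʲ ∈ L (forcing j = i). Thus L* ∩ cca⁺b* = {cc aⁿbⁿ : n≥1} ∪ {cc aⁿb²ⁿ : n≥1}. A DPDA for L* would give one for this intersection with a regular set, and, started from its configuration after reading cc, one for {aⁿbⁿ : n≥1} ∪ {aⁿb²ⁿ : n≥1}, which no deterministic PDA accepts (a DPDA for it would have a single run on aⁿb²ⁿ, accepting after the prefix aⁿbⁿ and accepting again after n more b's; an ordinary PDA that simulates it on a's and b's and, at any moment when it is accepting, may switch to reading only a fresh letter d while feeding each d to the simulation as a b, would accept aⁱbʲdᵏ (k≥1) exactly when both aⁱbʲ and aⁱbʲ⁺ᵏ are in the language, i.e. its language intersected with the regular set a*b*d⁺ would be exactly {aⁿbⁿdⁿ : n≥1} — impossible, since context-free languages are closed under intersection with regular sets and {aⁿbⁿdⁿ} is not context-free). So L* is not a DCFL.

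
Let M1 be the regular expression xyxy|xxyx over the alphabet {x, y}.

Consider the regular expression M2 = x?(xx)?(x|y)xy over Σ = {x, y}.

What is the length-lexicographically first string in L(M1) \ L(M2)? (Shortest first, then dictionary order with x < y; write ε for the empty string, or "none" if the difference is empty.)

xxyx

The string xxyx is accepted by M1 but not by M2.
No shorter string lies in the difference, and xxyx is the lexicographically first length-4 string in L(M1) \ L(M2).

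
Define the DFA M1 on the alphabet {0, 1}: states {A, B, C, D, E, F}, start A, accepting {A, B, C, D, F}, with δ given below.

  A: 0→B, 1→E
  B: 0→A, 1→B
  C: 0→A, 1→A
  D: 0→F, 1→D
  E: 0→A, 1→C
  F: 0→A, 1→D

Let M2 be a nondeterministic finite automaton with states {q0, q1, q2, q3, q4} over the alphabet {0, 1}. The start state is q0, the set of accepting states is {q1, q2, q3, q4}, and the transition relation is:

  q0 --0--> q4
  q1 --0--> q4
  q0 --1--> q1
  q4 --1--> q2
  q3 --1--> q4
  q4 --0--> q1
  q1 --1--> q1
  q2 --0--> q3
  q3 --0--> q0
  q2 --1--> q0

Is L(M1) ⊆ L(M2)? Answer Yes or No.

The empty string ε is in L(M1) but not in L(M2).
So L(M1) ⊄ L(M2).

No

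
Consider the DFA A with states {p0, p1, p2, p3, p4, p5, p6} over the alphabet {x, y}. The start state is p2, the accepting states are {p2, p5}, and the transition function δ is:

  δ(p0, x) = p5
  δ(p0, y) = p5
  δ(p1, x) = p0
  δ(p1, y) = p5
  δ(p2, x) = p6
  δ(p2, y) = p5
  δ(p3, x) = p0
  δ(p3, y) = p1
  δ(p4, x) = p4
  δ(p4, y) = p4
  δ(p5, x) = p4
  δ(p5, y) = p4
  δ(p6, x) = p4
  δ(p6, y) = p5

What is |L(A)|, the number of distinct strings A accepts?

The useful subgraph on states {p2, p5, p6} is acyclic, so L(A) is finite; the longest accepting path visits 3 useful states, giving maximum string length 2.
Counting accepting paths from p2 by length: 1 of length 0, 1 of length 1, 1 of length 2. Total 3.

3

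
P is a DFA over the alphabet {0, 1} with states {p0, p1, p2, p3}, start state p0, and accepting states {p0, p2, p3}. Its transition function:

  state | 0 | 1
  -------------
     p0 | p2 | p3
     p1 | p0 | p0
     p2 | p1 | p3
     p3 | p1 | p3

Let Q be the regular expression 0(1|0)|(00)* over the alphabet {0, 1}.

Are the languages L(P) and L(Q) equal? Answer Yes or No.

No

The string 0 is accepted by P but rejected by Q.
So L(P) ≠ L(Q).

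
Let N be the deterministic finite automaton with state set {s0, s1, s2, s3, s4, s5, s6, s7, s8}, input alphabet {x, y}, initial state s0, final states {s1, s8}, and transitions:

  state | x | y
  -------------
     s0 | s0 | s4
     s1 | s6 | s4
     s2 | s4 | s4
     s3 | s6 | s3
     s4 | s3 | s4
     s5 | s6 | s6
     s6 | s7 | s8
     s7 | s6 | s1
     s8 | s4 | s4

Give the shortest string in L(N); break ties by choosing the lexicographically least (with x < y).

A breadth-first search from s0 reaches an accepting state first via the path s0 → s4 → s3 → s6 → s8 on input yxxy.
No string of length < 4 is accepted (BFS exhausts all shorter strings without reaching an accepting state), and yxxy is the lexicographically least accepting string of length 4.

yxxy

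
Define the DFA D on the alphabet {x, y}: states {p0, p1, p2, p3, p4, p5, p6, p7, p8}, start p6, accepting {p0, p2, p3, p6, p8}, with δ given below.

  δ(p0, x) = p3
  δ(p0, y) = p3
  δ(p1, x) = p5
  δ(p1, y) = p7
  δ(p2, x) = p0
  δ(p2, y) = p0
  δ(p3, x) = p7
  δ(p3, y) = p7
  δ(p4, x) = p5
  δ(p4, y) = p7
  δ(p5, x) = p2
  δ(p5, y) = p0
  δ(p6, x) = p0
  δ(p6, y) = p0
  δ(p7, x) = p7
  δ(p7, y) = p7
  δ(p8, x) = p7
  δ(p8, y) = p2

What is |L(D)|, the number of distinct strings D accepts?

7

The useful subgraph on states {p0, p3, p6} is acyclic, so L(D) is finite; the longest accepting path visits 3 useful states, giving maximum string length 2.
Counting accepting paths from p6 by length: 1 of length 0, 2 of length 1, 4 of length 2. Total 7.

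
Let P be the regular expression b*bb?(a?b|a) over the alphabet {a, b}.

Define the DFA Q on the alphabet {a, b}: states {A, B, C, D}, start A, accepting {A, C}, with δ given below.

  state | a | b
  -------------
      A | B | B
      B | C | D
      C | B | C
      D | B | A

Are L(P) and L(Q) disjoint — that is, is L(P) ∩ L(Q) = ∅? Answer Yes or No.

The string ba is accepted by both P and Q.
Hence L(P) ∩ L(Q) ≠ ∅.

No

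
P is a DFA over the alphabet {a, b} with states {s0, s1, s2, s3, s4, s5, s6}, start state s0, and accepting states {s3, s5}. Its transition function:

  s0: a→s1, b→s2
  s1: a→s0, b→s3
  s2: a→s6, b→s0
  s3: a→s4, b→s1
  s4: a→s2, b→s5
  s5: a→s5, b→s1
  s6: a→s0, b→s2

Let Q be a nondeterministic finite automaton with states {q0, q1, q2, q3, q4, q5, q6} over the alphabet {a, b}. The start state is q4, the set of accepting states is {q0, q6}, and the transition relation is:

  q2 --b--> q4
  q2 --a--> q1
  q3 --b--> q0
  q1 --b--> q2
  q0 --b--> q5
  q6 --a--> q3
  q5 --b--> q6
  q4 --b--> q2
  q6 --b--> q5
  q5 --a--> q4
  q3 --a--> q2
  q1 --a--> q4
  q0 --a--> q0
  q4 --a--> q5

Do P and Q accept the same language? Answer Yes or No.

Exploring the product automaton P × Q from the start pair (s0, q4), following both machines on each input symbol, reaches 7 state pairs: (s0, q4), (s1, q5), (s2, q2), (s3, q6), (s6, q1), (s4, q3), (s5, q0).
P accepts in {s3, s5} and Q accepts in {q0, q6}. In every reachable pair the two components are either both accepting — (s3, q6), (s5, q0) — or both non-accepting, so no string is accepted by exactly one of the machines: L(P) \ L(Q) and L(Q) \ L(P) are both empty.
Hence every string is accepted by P iff it is accepted by Q, and the two languages coincide.

Yes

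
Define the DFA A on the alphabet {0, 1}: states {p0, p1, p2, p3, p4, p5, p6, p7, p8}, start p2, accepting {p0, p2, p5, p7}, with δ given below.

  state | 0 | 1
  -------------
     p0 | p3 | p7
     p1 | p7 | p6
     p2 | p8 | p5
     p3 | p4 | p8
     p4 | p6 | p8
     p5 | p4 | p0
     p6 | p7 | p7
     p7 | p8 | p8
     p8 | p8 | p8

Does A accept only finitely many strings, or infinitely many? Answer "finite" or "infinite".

finite

The useful states (reachable from p2 and able to reach an accepting state) are {p0, p2, p3, p4, p5, p6, p7}.
Restricted to these states the transition graph has no cycle, so every accepting path has bounded length and L is finite.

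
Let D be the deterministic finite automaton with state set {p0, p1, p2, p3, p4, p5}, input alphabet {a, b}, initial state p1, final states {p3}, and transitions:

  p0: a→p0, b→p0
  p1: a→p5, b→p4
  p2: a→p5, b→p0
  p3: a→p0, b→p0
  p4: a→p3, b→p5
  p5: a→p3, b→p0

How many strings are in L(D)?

3

The useful subgraph on states {p1, p3, p4, p5} is acyclic, so L(D) is finite; the longest accepting path visits 4 useful states, giving maximum string length 3.
Counting accepting paths from p1 by length: 2 of length 2, 1 of length 3. Total 3.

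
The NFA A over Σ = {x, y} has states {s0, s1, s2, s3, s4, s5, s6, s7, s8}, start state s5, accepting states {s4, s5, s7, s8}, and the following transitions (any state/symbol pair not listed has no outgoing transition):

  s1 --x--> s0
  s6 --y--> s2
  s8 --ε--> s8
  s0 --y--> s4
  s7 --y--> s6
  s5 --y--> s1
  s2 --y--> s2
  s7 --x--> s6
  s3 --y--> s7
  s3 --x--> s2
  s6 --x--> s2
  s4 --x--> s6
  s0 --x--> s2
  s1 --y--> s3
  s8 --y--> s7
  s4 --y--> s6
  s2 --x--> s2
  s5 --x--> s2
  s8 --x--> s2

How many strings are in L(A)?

3

The useful subgraph on states {s0, s1, s3, s4, s5, s7} is acyclic, so L(A) is finite; the longest accepting path visits 4 useful states, giving maximum string length 3.
Counting accepting paths from s5 by length: 1 of length 0, 2 of length 3. Total 3.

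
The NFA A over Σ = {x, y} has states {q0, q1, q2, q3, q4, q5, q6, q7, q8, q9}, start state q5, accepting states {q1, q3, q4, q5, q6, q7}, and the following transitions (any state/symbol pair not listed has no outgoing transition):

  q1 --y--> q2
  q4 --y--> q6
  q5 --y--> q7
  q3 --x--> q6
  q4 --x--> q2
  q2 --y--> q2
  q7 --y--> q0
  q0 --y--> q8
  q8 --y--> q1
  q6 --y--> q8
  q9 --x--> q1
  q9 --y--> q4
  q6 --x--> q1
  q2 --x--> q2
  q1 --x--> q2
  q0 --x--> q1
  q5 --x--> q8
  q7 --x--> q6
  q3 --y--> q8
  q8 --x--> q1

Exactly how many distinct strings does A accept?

The useful subgraph on states {q0, q1, q5, q6, q7, q8} is acyclic, so L(A) is finite; the longest accepting path visits 5 useful states, giving maximum string length 4.
Counting accepting paths from q5 by length: 1 of length 0, 1 of length 1, 3 of length 2, 2 of length 3, 4 of length 4. Total 11.

11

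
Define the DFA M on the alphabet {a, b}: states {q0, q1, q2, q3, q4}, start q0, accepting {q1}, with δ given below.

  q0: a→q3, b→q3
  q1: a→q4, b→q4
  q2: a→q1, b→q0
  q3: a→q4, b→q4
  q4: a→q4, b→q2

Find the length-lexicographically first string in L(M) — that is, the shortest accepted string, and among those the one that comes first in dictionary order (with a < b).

A breadth-first search from q0 reaches an accepting state first via the path q0 → q3 → q4 → q2 → q1 on input aaba.
No string of length < 4 is accepted (BFS exhausts all shorter strings without reaching an accepting state), and aaba is the lexicographically least accepting string of length 4.

aaba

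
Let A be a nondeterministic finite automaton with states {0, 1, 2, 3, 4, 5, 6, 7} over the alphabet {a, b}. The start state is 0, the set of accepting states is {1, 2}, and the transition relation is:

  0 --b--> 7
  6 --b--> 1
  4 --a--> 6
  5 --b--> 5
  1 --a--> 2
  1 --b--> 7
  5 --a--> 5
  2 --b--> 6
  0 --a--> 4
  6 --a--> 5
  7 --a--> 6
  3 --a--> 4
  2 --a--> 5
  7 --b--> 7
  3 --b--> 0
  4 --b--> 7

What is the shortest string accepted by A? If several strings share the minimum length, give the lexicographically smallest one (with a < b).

A breadth-first search from 0 reaches an accepting state first via the path 0 → 4 → 6 → 1 on input aab.
No string of length < 3 is accepted (BFS exhausts all shorter strings without reaching an accepting state), and aab is the lexicographically least accepting string of length 3.

aab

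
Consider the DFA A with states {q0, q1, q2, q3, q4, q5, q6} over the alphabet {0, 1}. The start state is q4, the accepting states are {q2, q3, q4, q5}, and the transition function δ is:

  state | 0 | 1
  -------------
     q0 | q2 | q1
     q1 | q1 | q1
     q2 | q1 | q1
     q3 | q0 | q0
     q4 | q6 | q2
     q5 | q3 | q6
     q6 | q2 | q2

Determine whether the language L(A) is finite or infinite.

finite

The useful states (reachable from q4 and able to reach an accepting state) are {q2, q4, q6}.
Restricted to these states the transition graph has no cycle, so every accepting path has bounded length and L is finite.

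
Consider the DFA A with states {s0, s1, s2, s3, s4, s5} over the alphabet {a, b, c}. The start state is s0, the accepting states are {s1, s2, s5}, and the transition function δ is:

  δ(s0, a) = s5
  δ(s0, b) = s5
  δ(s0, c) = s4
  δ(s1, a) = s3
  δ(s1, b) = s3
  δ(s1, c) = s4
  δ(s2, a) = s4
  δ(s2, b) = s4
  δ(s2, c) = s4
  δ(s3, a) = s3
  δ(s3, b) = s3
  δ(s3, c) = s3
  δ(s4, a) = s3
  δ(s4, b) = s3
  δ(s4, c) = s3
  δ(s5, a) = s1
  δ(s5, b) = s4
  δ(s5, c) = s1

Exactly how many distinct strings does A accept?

The useful subgraph on states {s0, s1, s5} is acyclic, so L(A) is finite; the longest accepting path visits 3 useful states, giving maximum string length 2.
Counting accepting paths from s0 by length: 2 of length 1, 4 of length 2. Total 6.

6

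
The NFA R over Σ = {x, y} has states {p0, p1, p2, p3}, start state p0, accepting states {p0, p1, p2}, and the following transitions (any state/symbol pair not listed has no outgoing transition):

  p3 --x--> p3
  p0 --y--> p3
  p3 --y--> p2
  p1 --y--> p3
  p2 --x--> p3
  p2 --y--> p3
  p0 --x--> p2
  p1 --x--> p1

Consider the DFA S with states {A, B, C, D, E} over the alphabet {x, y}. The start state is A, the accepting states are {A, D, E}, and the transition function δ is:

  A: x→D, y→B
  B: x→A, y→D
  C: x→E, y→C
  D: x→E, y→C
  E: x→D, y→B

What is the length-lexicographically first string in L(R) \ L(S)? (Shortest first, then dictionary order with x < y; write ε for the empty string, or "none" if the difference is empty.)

xxy

The string xxy is accepted by R but not by S.
No shorter string lies in the difference, and xxy is the lexicographically first length-3 string in L(R) \ L(S).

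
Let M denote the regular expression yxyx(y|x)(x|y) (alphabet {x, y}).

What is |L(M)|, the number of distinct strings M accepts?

The expression has no Kleene star, so L(M) is finite. Expanding the alternatives gives {yxyxxx, yxyxxy, yxyxyx, yxyxyy}.
That is 4 of length 6: 4 strings in all.

4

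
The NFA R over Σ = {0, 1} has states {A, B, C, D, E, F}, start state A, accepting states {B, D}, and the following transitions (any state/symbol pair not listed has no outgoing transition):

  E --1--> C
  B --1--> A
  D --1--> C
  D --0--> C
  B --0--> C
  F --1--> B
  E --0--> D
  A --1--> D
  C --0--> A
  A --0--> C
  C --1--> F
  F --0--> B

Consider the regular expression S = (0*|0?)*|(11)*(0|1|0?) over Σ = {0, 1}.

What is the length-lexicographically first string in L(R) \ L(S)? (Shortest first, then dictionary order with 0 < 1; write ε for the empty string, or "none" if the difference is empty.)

The string 001 is accepted by R but not by S.
No shorter string lies in the difference, and 001 is the lexicographically first length-3 string in L(R) \ L(S).

001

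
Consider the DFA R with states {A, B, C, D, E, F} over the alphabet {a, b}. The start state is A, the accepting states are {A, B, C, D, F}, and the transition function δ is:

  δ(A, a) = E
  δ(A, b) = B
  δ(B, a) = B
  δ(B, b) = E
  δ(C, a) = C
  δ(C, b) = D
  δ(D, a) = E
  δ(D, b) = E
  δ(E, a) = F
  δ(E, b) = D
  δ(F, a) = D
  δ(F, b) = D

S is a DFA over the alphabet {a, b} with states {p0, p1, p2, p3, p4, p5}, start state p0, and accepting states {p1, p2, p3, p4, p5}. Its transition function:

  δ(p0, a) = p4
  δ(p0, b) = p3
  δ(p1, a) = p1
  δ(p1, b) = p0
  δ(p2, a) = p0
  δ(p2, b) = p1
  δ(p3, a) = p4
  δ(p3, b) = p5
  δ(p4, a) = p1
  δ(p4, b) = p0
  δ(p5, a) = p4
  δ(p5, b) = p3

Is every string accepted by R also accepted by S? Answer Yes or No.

The empty string ε is in L(R) but not in L(S).
So L(R) ⊄ L(S).

No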